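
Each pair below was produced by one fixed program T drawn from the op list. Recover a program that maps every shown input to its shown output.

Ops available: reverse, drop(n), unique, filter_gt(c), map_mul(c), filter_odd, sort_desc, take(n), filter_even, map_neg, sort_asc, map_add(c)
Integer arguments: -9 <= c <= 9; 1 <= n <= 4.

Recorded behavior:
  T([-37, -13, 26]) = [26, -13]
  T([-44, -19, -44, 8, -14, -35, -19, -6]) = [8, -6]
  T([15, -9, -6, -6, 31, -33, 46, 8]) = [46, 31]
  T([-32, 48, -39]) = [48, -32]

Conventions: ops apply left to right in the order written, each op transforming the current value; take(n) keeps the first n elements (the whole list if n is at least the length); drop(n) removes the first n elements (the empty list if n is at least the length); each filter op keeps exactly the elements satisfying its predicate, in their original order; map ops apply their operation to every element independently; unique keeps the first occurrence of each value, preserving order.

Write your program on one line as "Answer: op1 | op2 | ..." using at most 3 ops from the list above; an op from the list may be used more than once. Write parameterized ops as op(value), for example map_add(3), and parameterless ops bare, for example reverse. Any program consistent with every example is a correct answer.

sort_desc | take(2)

Check, running the answer program on each example:
  [-37, -13, 26] -> [26, -13, -37] -> [26, -13]
  [-44, -19, -44, 8, -14, -35, -19, -6] -> [8, -6, -14, -19, -19, -35, -44, -44] -> [8, -6]
  [15, -9, -6, -6, 31, -33, 46, 8] -> [46, 31, 15, 8, -6, -6, -9, -33] -> [46, 31]
  [-32, 48, -39] -> [48, -32, -39] -> [48, -32]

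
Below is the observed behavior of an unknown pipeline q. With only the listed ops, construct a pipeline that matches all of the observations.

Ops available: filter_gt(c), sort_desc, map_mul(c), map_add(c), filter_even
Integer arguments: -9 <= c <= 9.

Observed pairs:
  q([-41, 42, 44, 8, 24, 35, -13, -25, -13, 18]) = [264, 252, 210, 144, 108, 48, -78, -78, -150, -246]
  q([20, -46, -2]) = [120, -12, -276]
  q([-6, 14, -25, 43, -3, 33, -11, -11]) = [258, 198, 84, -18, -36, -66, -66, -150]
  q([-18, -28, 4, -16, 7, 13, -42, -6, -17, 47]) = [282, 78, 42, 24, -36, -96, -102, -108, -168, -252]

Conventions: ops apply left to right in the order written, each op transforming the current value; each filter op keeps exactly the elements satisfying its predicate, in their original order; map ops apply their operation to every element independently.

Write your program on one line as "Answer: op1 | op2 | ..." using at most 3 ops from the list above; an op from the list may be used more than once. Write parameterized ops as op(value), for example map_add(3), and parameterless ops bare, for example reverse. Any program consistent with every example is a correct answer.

map_mul(6) | sort_desc

Check, running the answer program on each example:
  [-41, 42, 44, 8, 24, 35, -13, -25, -13, 18] -> [-246, 252, 264, 48, 144, 210, -78, -150, -78, 108] -> [264, 252, 210, 144, 108, 48, -78, -78, -150, -246]
  [20, -46, -2] -> [120, -276, -12] -> [120, -12, -276]
  [-6, 14, -25, 43, -3, 33, -11, -11] -> [-36, 84, -150, 258, -18, 198, -66, -66] -> [258, 198, 84, -18, -36, -66, -66, -150]
  [-18, -28, 4, -16, 7, 13, -42, -6, -17, 47] -> [-108, -168, 24, -96, 42, 78, -252, -36, -102, 282] -> [282, 78, 42, 24, -36, -96, -102, -108, -168, -252]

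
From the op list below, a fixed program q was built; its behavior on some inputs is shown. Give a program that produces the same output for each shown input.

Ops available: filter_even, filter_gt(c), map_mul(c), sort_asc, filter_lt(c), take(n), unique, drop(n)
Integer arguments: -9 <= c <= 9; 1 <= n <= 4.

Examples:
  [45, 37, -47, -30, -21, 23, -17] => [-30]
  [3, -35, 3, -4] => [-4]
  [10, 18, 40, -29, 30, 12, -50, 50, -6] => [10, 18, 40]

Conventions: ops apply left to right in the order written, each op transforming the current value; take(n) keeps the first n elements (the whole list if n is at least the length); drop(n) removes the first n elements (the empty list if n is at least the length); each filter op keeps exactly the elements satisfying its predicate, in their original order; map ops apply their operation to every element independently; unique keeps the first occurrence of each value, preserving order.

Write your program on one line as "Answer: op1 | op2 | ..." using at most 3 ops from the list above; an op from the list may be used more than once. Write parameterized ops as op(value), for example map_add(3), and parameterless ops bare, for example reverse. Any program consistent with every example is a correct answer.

filter_even | take(3)

Check, running the answer program on each example:
  [45, 37, -47, -30, -21, 23, -17] -> [-30] -> [-30]
  [3, -35, 3, -4] -> [-4] -> [-4]
  [10, 18, 40, -29, 30, 12, -50, 50, -6] -> [10, 18, 40, 30, 12, -50, 50, -6] -> [10, 18, 40]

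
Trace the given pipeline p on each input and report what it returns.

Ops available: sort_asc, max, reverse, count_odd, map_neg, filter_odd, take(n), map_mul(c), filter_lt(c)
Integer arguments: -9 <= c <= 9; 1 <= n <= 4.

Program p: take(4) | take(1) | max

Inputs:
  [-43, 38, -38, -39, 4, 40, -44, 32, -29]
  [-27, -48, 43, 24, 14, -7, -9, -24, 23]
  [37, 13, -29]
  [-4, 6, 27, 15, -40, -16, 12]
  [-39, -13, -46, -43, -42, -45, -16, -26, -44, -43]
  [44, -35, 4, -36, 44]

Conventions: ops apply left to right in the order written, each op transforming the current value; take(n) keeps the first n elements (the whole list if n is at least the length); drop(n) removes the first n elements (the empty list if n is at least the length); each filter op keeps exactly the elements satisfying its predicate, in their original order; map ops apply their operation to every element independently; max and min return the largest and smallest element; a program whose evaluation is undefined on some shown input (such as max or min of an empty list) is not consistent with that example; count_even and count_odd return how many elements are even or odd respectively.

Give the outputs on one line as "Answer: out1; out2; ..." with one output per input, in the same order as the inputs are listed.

Execution, op by op:
  [-43, 38, -38, -39, 4, 40, -44, 32, -29] -> [-43, 38, -38, -39] -> [-43] -> -43
  [-27, -48, 43, 24, 14, -7, -9, -24, 23] -> [-27, -48, 43, 24] -> [-27] -> -27
  [37, 13, -29] -> [37, 13, -29] -> [37] -> 37
  [-4, 6, 27, 15, -40, -16, 12] -> [-4, 6, 27, 15] -> [-4] -> -4
  [-39, -13, -46, -43, -42, -45, -16, -26, -44, -43] -> [-39, -13, -46, -43] -> [-39] -> -39
  [44, -35, 4, -36, 44] -> [44, -35, 4, -36] -> [44] -> 44

-43; -27; 37; -4; -39; 44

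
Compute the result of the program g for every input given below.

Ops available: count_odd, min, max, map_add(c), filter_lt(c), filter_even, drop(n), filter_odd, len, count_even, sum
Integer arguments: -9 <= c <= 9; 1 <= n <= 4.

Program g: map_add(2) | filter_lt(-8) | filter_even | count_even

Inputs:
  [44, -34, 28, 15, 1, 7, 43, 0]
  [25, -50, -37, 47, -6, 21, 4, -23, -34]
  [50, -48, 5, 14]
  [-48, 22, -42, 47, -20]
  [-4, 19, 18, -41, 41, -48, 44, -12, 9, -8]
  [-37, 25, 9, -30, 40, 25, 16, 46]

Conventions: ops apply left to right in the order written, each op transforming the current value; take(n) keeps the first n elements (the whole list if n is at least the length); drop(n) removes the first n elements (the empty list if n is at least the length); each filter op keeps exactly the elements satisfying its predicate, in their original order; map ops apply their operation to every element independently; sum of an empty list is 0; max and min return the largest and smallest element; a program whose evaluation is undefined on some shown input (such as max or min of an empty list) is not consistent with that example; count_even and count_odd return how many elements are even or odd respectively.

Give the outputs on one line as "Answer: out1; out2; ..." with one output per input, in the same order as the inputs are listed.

Execution, op by op:
  [44, -34, 28, 15, 1, 7, 43, 0] -> [46, -32, 30, 17, 3, 9, 45, 2] -> [-32] -> [-32] -> 1
  [25, -50, -37, 47, -6, 21, 4, -23, -34] -> [27, -48, -35, 49, -4, 23, 6, -21, -32] -> [-48, -35, -21, -32] -> [-48, -32] -> 2
  [50, -48, 5, 14] -> [52, -46, 7, 16] -> [-46] -> [-46] -> 1
  [-48, 22, -42, 47, -20] -> [-46, 24, -40, 49, -18] -> [-46, -40, -18] -> [-46, -40, -18] -> 3
  [-4, 19, 18, -41, 41, -48, 44, -12, 9, -8] -> [-2, 21, 20, -39, 43, -46, 46, -10, 11, -6] -> [-39, -46, -10] -> [-46, -10] -> 2
  [-37, 25, 9, -30, 40, 25, 16, 46] -> [-35, 27, 11, -28, 42, 27, 18, 48] -> [-35, -28] -> [-28] -> 1

1; 2; 1; 3; 2; 1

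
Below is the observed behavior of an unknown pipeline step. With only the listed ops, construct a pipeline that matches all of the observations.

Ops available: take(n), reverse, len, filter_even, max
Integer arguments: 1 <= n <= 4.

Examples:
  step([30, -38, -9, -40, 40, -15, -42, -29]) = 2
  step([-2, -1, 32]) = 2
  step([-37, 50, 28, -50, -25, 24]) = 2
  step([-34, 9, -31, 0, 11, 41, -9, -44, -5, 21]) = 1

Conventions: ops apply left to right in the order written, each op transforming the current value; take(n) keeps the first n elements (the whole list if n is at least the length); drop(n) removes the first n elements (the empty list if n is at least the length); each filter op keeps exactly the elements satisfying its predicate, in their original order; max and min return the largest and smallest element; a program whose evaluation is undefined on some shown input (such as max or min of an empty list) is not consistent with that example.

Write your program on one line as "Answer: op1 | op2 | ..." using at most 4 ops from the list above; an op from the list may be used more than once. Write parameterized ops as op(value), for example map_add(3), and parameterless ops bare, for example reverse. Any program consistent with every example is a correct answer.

take(3) | filter_even | len

Check, running the answer program on each example:
  [30, -38, -9, -40, 40, -15, -42, -29] -> [30, -38, -9] -> [30, -38] -> 2
  [-2, -1, 32] -> [-2, -1, 32] -> [-2, 32] -> 2
  [-37, 50, 28, -50, -25, 24] -> [-37, 50, 28] -> [50, 28] -> 2
  [-34, 9, -31, 0, 11, 41, -9, -44, -5, 21] -> [-34, 9, -31] -> [-34] -> 1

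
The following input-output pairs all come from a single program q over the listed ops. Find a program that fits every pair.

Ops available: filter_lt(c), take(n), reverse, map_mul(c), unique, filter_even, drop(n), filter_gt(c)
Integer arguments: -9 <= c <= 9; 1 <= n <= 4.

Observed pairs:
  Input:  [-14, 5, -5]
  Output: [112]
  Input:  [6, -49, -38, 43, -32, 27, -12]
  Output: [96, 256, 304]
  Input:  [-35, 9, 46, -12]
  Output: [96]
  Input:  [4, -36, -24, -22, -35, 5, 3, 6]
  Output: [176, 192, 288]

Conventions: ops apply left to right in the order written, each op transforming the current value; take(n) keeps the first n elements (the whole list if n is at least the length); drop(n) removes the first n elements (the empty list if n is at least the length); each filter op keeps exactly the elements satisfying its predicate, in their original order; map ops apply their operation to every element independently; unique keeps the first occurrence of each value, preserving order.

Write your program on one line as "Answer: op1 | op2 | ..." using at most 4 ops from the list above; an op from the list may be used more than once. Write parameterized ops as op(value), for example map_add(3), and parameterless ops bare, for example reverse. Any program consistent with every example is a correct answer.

reverse | filter_even | filter_lt(2) | map_mul(-8)

Check, running the answer program on each example:
  [-14, 5, -5] -> [-5, 5, -14] -> [-14] -> [-14] -> [112]
  [6, -49, -38, 43, -32, 27, -12] -> [-12, 27, -32, 43, -38, -49, 6] -> [-12, -32, -38, 6] -> [-12, -32, -38] -> [96, 256, 304]
  [-35, 9, 46, -12] -> [-12, 46, 9, -35] -> [-12, 46] -> [-12] -> [96]
  [4, -36, -24, -22, -35, 5, 3, 6] -> [6, 3, 5, -35, -22, -24, -36, 4] -> [6, -22, -24, -36, 4] -> [-22, -24, -36] -> [176, 192, 288]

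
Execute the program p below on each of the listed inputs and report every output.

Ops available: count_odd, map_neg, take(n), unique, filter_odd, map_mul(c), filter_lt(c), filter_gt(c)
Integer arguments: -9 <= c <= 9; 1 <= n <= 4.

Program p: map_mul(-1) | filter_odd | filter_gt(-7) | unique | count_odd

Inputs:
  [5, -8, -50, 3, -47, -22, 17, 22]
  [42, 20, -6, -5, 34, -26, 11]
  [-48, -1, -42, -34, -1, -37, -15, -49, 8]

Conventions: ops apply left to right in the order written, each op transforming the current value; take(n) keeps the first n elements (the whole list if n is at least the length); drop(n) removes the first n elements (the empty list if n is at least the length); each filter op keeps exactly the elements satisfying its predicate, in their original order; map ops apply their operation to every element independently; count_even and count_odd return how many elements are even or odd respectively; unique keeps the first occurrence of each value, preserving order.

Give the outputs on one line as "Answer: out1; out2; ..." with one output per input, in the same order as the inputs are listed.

Execution, op by op:
  [5, -8, -50, 3, -47, -22, 17, 22] -> [-5, 8, 50, -3, 47, 22, -17, -22] -> [-5, -3, 47, -17] -> [-5, -3, 47] -> [-5, -3, 47] -> 3
  [42, 20, -6, -5, 34, -26, 11] -> [-42, -20, 6, 5, -34, 26, -11] -> [5, -11] -> [5] -> [5] -> 1
  [-48, -1, -42, -34, -1, -37, -15, -49, 8] -> [48, 1, 42, 34, 1, 37, 15, 49, -8] -> [1, 1, 37, 15, 49] -> [1, 1, 37, 15, 49] -> [1, 37, 15, 49] -> 4

3; 1; 4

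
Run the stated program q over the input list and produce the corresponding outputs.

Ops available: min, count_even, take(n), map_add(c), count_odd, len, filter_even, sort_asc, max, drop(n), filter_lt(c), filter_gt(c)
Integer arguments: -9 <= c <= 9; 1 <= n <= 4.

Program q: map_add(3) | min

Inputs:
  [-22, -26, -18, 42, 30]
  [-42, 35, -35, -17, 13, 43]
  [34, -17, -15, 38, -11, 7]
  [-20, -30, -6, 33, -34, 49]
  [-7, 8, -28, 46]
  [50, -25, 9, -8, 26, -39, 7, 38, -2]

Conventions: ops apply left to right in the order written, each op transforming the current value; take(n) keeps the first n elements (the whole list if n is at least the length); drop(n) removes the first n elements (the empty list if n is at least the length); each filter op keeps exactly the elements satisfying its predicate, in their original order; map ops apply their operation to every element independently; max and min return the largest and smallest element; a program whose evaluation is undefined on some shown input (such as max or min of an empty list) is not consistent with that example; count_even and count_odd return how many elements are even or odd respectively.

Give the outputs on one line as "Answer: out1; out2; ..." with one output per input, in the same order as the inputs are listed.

-23; -39; -14; -31; -25; -36

Execution, op by op:
  [-22, -26, -18, 42, 30] -> [-19, -23, -15, 45, 33] -> -23
  [-42, 35, -35, -17, 13, 43] -> [-39, 38, -32, -14, 16, 46] -> -39
  [34, -17, -15, 38, -11, 7] -> [37, -14, -12, 41, -8, 10] -> -14
  [-20, -30, -6, 33, -34, 49] -> [-17, -27, -3, 36, -31, 52] -> -31
  [-7, 8, -28, 46] -> [-4, 11, -25, 49] -> -25
  [50, -25, 9, -8, 26, -39, 7, 38, -2] -> [53, -22, 12, -5, 29, -36, 10, 41, 1] -> -36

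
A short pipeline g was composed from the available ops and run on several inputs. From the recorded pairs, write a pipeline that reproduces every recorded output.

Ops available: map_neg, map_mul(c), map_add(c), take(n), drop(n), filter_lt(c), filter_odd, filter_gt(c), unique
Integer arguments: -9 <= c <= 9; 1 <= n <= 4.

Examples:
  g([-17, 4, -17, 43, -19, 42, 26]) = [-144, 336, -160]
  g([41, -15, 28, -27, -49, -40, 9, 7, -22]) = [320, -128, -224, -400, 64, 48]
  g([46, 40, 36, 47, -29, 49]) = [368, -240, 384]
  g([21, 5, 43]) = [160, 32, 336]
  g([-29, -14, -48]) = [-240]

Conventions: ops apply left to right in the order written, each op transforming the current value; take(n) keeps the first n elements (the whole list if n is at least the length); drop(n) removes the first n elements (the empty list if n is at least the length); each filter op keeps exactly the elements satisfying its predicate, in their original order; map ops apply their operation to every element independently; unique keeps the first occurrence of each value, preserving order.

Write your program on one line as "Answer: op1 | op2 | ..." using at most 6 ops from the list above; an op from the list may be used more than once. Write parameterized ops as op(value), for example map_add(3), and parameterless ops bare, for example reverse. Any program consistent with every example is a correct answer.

map_neg | unique | filter_odd | map_neg | map_mul(8) | map_add(-8)

Check, running the answer program on each example:
  [-17, 4, -17, 43, -19, 42, 26] -> [17, -4, 17, -43, 19, -42, -26] -> [17, -4, -43, 19, -42, -26] -> [17, -43, 19] -> [-17, 43, -19] -> [-136, 344, -152] -> [-144, 336, -160]
  [41, -15, 28, -27, -49, -40, 9, 7, -22] -> [-41, 15, -28, 27, 49, 40, -9, -7, 22] -> [-41, 15, -28, 27, 49, 40, -9, -7, 22] -> [-41, 15, 27, 49, -9, -7] -> [41, -15, -27, -49, 9, 7] -> [328, -120, -216, -392, 72, 56] -> [320, -128, -224, -400, 64, 48]
  [46, 40, 36, 47, -29, 49] -> [-46, -40, -36, -47, 29, -49] -> [-46, -40, -36, -47, 29, -49] -> [-47, 29, -49] -> [47, -29, 49] -> [376, -232, 392] -> [368, -240, 384]
  [21, 5, 43] -> [-21, -5, -43] -> [-21, -5, -43] -> [-21, -5, -43] -> [21, 5, 43] -> [168, 40, 344] -> [160, 32, 336]
  [-29, -14, -48] -> [29, 14, 48] -> [29, 14, 48] -> [29] -> [-29] -> [-232] -> [-240]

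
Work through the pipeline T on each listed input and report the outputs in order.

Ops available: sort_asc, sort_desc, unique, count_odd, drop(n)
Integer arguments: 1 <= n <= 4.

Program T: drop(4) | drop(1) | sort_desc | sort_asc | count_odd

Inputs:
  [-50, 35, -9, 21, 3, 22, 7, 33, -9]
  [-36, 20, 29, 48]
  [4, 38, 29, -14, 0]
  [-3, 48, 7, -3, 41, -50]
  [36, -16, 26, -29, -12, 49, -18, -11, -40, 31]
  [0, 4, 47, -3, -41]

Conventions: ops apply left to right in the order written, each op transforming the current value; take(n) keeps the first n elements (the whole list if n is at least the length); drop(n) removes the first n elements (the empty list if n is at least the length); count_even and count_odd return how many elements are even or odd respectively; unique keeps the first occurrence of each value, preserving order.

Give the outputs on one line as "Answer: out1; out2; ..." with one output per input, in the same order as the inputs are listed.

Execution, op by op:
  [-50, 35, -9, 21, 3, 22, 7, 33, -9] -> [3, 22, 7, 33, -9] -> [22, 7, 33, -9] -> [33, 22, 7, -9] -> [-9, 7, 22, 33] -> 3
  [-36, 20, 29, 48] -> [] -> [] -> [] -> [] -> 0
  [4, 38, 29, -14, 0] -> [0] -> [] -> [] -> [] -> 0
  [-3, 48, 7, -3, 41, -50] -> [41, -50] -> [-50] -> [-50] -> [-50] -> 0
  [36, -16, 26, -29, -12, 49, -18, -11, -40, 31] -> [-12, 49, -18, -11, -40, 31] -> [49, -18, -11, -40, 31] -> [49, 31, -11, -18, -40] -> [-40, -18, -11, 31, 49] -> 3
  [0, 4, 47, -3, -41] -> [-41] -> [] -> [] -> [] -> 0

3; 0; 0; 0; 3; 0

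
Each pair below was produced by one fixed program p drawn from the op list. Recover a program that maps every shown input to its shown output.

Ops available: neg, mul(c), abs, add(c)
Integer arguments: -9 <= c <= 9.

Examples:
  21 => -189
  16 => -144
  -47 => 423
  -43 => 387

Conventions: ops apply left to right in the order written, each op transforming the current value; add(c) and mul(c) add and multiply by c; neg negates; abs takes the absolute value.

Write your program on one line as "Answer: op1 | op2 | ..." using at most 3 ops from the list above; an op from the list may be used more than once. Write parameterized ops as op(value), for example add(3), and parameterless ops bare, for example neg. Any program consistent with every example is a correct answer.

mul(9) | neg

Check, running the answer program on each example:
  21 -> 189 -> -189
  16 -> 144 -> -144
  -47 -> -423 -> 423
  -43 -> -387 -> 387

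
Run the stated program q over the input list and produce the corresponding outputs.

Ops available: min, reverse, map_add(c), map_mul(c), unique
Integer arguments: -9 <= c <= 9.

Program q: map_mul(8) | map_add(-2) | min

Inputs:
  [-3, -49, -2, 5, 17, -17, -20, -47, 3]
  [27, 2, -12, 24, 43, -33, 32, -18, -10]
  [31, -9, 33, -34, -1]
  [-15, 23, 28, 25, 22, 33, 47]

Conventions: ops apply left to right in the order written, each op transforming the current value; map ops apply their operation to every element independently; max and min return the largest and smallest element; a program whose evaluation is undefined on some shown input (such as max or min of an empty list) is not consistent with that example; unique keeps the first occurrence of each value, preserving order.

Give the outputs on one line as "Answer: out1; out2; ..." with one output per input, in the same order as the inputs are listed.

Execution, op by op:
  [-3, -49, -2, 5, 17, -17, -20, -47, 3] -> [-24, -392, -16, 40, 136, -136, -160, -376, 24] -> [-26, -394, -18, 38, 134, -138, -162, -378, 22] -> -394
  [27, 2, -12, 24, 43, -33, 32, -18, -10] -> [216, 16, -96, 192, 344, -264, 256, -144, -80] -> [214, 14, -98, 190, 342, -266, 254, -146, -82] -> -266
  [31, -9, 33, -34, -1] -> [248, -72, 264, -272, -8] -> [246, -74, 262, -274, -10] -> -274
  [-15, 23, 28, 25, 22, 33, 47] -> [-120, 184, 224, 200, 176, 264, 376] -> [-122, 182, 222, 198, 174, 262, 374] -> -122

-394; -266; -274; -122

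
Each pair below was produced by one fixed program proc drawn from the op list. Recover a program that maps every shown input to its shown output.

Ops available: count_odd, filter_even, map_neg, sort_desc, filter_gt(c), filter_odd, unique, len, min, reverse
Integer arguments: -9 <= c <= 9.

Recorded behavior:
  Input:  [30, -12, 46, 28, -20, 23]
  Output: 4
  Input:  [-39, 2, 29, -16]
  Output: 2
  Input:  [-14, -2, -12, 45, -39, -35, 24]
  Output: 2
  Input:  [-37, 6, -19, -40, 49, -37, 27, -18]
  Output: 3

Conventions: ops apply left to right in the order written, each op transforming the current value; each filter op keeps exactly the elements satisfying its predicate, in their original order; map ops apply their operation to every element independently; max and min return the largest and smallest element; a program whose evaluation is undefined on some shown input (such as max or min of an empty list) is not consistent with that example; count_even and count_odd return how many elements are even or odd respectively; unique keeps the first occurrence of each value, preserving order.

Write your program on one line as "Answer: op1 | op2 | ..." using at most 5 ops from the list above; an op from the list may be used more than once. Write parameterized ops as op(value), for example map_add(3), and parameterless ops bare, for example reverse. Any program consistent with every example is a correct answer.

reverse | filter_gt(-1) | sort_desc | len

Check, running the answer program on each example:
  [30, -12, 46, 28, -20, 23] -> [23, -20, 28, 46, -12, 30] -> [23, 28, 46, 30] -> [46, 30, 28, 23] -> 4
  [-39, 2, 29, -16] -> [-16, 29, 2, -39] -> [29, 2] -> [29, 2] -> 2
  [-14, -2, -12, 45, -39, -35, 24] -> [24, -35, -39, 45, -12, -2, -14] -> [24, 45] -> [45, 24] -> 2
  [-37, 6, -19, -40, 49, -37, 27, -18] -> [-18, 27, -37, 49, -40, -19, 6, -37] -> [27, 49, 6] -> [49, 27, 6] -> 3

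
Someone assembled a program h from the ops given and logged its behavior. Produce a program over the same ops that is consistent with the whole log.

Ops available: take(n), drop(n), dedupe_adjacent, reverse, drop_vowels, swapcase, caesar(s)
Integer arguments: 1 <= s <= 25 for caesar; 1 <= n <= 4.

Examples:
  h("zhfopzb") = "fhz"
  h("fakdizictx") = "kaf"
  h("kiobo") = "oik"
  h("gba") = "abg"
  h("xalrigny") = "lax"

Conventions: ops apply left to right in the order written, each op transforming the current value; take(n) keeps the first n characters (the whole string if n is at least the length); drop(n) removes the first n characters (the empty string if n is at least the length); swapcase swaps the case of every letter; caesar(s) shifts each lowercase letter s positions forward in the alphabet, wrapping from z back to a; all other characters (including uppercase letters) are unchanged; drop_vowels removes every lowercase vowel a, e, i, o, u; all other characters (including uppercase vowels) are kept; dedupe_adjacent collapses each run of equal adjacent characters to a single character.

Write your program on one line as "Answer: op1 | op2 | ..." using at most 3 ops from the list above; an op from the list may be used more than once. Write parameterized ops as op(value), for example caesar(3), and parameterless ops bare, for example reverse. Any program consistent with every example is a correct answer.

take(3) | reverse

Check, running the answer program on each example:
  "zhfopzb" -> "zhf" -> "fhz"
  "fakdizictx" -> "fak" -> "kaf"
  "kiobo" -> "kio" -> "oik"
  "gba" -> "gba" -> "abg"
  "xalrigny" -> "xal" -> "lax"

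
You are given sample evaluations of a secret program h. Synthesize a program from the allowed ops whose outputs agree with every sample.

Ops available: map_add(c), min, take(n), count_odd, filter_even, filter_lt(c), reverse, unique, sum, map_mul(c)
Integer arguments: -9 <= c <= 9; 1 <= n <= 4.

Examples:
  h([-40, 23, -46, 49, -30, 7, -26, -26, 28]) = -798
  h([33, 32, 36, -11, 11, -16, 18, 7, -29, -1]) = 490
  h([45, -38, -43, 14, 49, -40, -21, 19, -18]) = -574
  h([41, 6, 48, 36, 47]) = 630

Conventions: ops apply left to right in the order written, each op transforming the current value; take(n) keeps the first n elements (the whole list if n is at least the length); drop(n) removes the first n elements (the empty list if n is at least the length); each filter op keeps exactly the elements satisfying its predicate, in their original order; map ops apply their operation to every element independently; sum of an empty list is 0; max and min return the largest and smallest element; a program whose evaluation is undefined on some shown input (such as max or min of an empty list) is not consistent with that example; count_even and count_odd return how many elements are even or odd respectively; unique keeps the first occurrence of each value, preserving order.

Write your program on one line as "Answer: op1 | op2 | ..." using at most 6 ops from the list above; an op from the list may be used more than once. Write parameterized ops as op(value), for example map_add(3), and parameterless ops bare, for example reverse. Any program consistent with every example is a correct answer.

reverse | map_mul(7) | unique | filter_even | sum

Check, running the answer program on each example:
  [-40, 23, -46, 49, -30, 7, -26, -26, 28] -> [28, -26, -26, 7, -30, 49, -46, 23, -40] -> [196, -182, -182, 49, -210, 343, -322, 161, -280] -> [196, -182, 49, -210, 343, -322, 161, -280] -> [196, -182, -210, -322, -280] -> -798
  [33, 32, 36, -11, 11, -16, 18, 7, -29, -1] -> [-1, -29, 7, 18, -16, 11, -11, 36, 32, 33] -> [-7, -203, 49, 126, -112, 77, -77, 252, 224, 231] -> [-7, -203, 49, 126, -112, 77, -77, 252, 224, 231] -> [126, -112, 252, 224] -> 490
  [45, -38, -43, 14, 49, -40, -21, 19, -18] -> [-18, 19, -21, -40, 49, 14, -43, -38, 45] -> [-126, 133, -147, -280, 343, 98, -301, -266, 315] -> [-126, 133, -147, -280, 343, 98, -301, -266, 315] -> [-126, -280, 98, -266] -> -574
  [41, 6, 48, 36, 47] -> [47, 36, 48, 6, 41] -> [329, 252, 336, 42, 287] -> [329, 252, 336, 42, 287] -> [252, 336, 42] -> 630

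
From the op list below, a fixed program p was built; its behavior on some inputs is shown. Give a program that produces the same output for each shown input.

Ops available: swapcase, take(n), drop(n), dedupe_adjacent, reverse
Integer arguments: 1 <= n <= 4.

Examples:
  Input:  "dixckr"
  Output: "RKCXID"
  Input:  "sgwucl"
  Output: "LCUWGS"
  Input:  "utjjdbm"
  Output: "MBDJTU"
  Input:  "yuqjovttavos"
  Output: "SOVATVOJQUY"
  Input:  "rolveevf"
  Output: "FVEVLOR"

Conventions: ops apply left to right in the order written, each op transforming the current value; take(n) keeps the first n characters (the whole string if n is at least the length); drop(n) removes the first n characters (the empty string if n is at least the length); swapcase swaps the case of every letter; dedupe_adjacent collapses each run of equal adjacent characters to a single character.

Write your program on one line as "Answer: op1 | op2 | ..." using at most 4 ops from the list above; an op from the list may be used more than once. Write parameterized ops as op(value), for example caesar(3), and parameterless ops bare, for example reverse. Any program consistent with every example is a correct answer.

swapcase | dedupe_adjacent | reverse

Check, running the answer program on each example:
  "dixckr" -> "DIXCKR" -> "DIXCKR" -> "RKCXID"
  "sgwucl" -> "SGWUCL" -> "SGWUCL" -> "LCUWGS"
  "utjjdbm" -> "UTJJDBM" -> "UTJDBM" -> "MBDJTU"
  "yuqjovttavos" -> "YUQJOVTTAVOS" -> "YUQJOVTAVOS" -> "SOVATVOJQUY"
  "rolveevf" -> "ROLVEEVF" -> "ROLVEVF" -> "FVEVLOR"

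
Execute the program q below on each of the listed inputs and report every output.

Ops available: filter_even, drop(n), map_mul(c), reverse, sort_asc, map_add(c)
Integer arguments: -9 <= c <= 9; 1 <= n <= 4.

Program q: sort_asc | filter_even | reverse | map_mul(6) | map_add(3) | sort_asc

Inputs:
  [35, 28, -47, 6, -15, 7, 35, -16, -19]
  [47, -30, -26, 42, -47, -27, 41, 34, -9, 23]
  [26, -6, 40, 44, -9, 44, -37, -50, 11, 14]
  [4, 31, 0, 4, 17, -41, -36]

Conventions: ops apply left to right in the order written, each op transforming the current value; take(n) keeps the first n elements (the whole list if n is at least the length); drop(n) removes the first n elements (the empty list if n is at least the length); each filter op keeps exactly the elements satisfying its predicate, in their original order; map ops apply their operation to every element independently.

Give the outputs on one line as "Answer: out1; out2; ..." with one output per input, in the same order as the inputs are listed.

Execution, op by op:
  [35, 28, -47, 6, -15, 7, 35, -16, -19] -> [-47, -19, -16, -15, 6, 7, 28, 35, 35] -> [-16, 6, 28] -> [28, 6, -16] -> [168, 36, -96] -> [171, 39, -93] -> [-93, 39, 171]
  [47, -30, -26, 42, -47, -27, 41, 34, -9, 23] -> [-47, -30, -27, -26, -9, 23, 34, 41, 42, 47] -> [-30, -26, 34, 42] -> [42, 34, -26, -30] -> [252, 204, -156, -180] -> [255, 207, -153, -177] -> [-177, -153, 207, 255]
  [26, -6, 40, 44, -9, 44, -37, -50, 11, 14] -> [-50, -37, -9, -6, 11, 14, 26, 40, 44, 44] -> [-50, -6, 14, 26, 40, 44, 44] -> [44, 44, 40, 26, 14, -6, -50] -> [264, 264, 240, 156, 84, -36, -300] -> [267, 267, 243, 159, 87, -33, -297] -> [-297, -33, 87, 159, 243, 267, 267]
  [4, 31, 0, 4, 17, -41, -36] -> [-41, -36, 0, 4, 4, 17, 31] -> [-36, 0, 4, 4] -> [4, 4, 0, -36] -> [24, 24, 0, -216] -> [27, 27, 3, -213] -> [-213, 3, 27, 27]

[-93, 39, 171]; [-177, -153, 207, 255]; [-297, -33, 87, 159, 243, 267, 267]; [-213, 3, 27, 27]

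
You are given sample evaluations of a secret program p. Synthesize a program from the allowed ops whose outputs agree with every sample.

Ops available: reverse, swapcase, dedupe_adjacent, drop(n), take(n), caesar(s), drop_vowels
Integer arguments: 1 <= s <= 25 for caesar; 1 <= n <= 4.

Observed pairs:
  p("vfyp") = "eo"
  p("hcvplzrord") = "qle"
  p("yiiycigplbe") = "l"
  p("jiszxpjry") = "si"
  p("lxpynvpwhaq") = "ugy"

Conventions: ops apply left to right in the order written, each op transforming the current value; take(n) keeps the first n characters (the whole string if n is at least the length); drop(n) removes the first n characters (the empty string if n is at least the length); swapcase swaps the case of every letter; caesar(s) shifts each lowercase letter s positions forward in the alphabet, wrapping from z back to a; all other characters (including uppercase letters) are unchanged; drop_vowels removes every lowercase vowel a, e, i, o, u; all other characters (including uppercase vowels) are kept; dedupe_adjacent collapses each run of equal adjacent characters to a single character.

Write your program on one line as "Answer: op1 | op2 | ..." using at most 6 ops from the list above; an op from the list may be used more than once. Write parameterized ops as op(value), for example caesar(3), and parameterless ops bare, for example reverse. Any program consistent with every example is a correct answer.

drop_vowels | take(3) | caesar(22) | dedupe_adjacent | drop_vowels | caesar(13)

Check, running the answer program on each example:
  "vfyp" -> "vfyp" -> "vfy" -> "rbu" -> "rbu" -> "rb" -> "eo"
  "hcvplzrord" -> "hcvplzrrd" -> "hcv" -> "dyr" -> "dyr" -> "dyr" -> "qle"
  "yiiycigplbe" -> "yycgplb" -> "yyc" -> "uuy" -> "uy" -> "y" -> "l"
  "jiszxpjry" -> "jszxpjry" -> "jsz" -> "fov" -> "fov" -> "fv" -> "si"
  "lxpynvpwhaq" -> "lxpynvpwhq" -> "lxp" -> "htl" -> "htl" -> "htl" -> "ugy"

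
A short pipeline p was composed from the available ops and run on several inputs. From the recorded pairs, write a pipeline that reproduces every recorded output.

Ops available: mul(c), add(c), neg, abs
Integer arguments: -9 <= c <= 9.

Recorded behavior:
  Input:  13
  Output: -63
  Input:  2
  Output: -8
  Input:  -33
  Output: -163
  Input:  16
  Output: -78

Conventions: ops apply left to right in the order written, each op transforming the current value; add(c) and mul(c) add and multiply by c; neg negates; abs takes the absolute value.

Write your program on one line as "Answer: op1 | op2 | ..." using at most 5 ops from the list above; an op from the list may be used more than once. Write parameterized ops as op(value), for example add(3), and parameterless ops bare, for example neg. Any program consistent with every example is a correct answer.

mul(-5) | abs | add(-2) | neg

Check, running the answer program on each example:
  13 -> -65 -> 65 -> 63 -> -63
  2 -> -10 -> 10 -> 8 -> -8
  -33 -> 165 -> 165 -> 163 -> -163
  16 -> -80 -> 80 -> 78 -> -78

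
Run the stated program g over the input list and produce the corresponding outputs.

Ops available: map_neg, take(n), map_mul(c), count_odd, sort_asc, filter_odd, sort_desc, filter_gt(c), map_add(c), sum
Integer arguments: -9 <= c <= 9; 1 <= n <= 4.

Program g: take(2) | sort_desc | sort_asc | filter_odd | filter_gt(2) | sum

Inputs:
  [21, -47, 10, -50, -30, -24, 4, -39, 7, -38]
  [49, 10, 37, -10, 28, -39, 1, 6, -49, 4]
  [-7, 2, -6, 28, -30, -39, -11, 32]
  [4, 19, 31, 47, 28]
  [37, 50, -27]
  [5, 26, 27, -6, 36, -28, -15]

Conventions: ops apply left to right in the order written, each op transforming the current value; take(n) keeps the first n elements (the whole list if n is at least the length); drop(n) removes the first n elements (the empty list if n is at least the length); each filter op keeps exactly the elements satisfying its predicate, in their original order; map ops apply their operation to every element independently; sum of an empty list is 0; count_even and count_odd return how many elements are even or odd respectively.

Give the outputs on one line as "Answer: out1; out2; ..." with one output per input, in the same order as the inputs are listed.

Execution, op by op:
  [21, -47, 10, -50, -30, -24, 4, -39, 7, -38] -> [21, -47] -> [21, -47] -> [-47, 21] -> [-47, 21] -> [21] -> 21
  [49, 10, 37, -10, 28, -39, 1, 6, -49, 4] -> [49, 10] -> [49, 10] -> [10, 49] -> [49] -> [49] -> 49
  [-7, 2, -6, 28, -30, -39, -11, 32] -> [-7, 2] -> [2, -7] -> [-7, 2] -> [-7] -> [] -> 0
  [4, 19, 31, 47, 28] -> [4, 19] -> [19, 4] -> [4, 19] -> [19] -> [19] -> 19
  [37, 50, -27] -> [37, 50] -> [50, 37] -> [37, 50] -> [37] -> [37] -> 37
  [5, 26, 27, -6, 36, -28, -15] -> [5, 26] -> [26, 5] -> [5, 26] -> [5] -> [5] -> 5

21; 49; 0; 19; 37; 5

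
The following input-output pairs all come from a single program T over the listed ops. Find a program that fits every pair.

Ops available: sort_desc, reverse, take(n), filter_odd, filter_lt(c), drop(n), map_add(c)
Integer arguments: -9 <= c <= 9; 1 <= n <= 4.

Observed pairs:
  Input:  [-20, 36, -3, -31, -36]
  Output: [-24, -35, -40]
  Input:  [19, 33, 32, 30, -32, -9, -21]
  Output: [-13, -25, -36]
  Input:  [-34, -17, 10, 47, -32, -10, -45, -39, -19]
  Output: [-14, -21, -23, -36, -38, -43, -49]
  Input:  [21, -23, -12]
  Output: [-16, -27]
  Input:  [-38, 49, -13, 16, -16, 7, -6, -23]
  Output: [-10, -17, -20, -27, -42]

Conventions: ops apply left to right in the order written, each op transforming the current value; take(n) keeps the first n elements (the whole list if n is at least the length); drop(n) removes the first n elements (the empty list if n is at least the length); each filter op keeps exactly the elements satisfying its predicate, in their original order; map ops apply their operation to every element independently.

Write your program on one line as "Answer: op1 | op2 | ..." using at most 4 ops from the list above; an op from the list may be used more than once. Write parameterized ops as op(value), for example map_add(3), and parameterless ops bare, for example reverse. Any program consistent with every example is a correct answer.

reverse | sort_desc | map_add(-4) | filter_lt(-7)

Check, running the answer program on each example:
  [-20, 36, -3, -31, -36] -> [-36, -31, -3, 36, -20] -> [36, -3, -20, -31, -36] -> [32, -7, -24, -35, -40] -> [-24, -35, -40]
  [19, 33, 32, 30, -32, -9, -21] -> [-21, -9, -32, 30, 32, 33, 19] -> [33, 32, 30, 19, -9, -21, -32] -> [29, 28, 26, 15, -13, -25, -36] -> [-13, -25, -36]
  [-34, -17, 10, 47, -32, -10, -45, -39, -19] -> [-19, -39, -45, -10, -32, 47, 10, -17, -34] -> [47, 10, -10, -17, -19, -32, -34, -39, -45] -> [43, 6, -14, -21, -23, -36, -38, -43, -49] -> [-14, -21, -23, -36, -38, -43, -49]
  [21, -23, -12] -> [-12, -23, 21] -> [21, -12, -23] -> [17, -16, -27] -> [-16, -27]
  [-38, 49, -13, 16, -16, 7, -6, -23] -> [-23, -6, 7, -16, 16, -13, 49, -38] -> [49, 16, 7, -6, -13, -16, -23, -38] -> [45, 12, 3, -10, -17, -20, -27, -42] -> [-10, -17, -20, -27, -42]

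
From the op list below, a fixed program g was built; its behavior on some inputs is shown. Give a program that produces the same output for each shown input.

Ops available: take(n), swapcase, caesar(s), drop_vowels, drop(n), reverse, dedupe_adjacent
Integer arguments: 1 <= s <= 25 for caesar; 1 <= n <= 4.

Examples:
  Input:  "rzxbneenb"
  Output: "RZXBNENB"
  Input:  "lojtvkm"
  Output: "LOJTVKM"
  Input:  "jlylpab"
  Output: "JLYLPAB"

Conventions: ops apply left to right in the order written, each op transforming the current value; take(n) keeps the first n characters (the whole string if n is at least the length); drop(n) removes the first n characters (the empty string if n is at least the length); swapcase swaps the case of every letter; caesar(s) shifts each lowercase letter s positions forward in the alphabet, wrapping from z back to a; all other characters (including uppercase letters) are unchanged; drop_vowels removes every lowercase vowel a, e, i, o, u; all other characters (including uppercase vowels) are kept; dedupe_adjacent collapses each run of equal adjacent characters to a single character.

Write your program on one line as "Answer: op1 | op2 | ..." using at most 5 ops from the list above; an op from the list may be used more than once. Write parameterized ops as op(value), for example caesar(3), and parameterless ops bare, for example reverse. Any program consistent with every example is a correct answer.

reverse | dedupe_adjacent | reverse | swapcase

Check, running the answer program on each example:
  "rzxbneenb" -> "bneenbxzr" -> "bnenbxzr" -> "rzxbnenb" -> "RZXBNENB"
  "lojtvkm" -> "mkvtjol" -> "mkvtjol" -> "lojtvkm" -> "LOJTVKM"
  "jlylpab" -> "baplylj" -> "baplylj" -> "jlylpab" -> "JLYLPAB"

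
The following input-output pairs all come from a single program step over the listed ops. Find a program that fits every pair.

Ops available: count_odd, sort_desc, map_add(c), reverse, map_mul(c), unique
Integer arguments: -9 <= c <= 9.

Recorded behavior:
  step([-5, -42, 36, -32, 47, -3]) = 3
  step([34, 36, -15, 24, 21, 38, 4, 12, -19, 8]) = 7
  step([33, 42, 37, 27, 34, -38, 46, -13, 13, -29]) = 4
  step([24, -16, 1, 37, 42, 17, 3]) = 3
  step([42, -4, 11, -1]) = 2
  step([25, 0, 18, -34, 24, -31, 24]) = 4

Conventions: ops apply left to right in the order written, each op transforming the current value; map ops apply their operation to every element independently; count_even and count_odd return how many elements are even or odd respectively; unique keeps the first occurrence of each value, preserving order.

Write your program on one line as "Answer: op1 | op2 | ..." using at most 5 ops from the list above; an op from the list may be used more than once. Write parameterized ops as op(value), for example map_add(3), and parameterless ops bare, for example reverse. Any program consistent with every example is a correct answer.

reverse | map_add(7) | unique | count_odd

Check, running the answer program on each example:
  [-5, -42, 36, -32, 47, -3] -> [-3, 47, -32, 36, -42, -5] -> [4, 54, -25, 43, -35, 2] -> [4, 54, -25, 43, -35, 2] -> 3
  [34, 36, -15, 24, 21, 38, 4, 12, -19, 8] -> [8, -19, 12, 4, 38, 21, 24, -15, 36, 34] -> [15, -12, 19, 11, 45, 28, 31, -8, 43, 41] -> [15, -12, 19, 11, 45, 28, 31, -8, 43, 41] -> 7
  [33, 42, 37, 27, 34, -38, 46, -13, 13, -29] -> [-29, 13, -13, 46, -38, 34, 27, 37, 42, 33] -> [-22, 20, -6, 53, -31, 41, 34, 44, 49, 40] -> [-22, 20, -6, 53, -31, 41, 34, 44, 49, 40] -> 4
  [24, -16, 1, 37, 42, 17, 3] -> [3, 17, 42, 37, 1, -16, 24] -> [10, 24, 49, 44, 8, -9, 31] -> [10, 24, 49, 44, 8, -9, 31] -> 3
  [42, -4, 11, -1] -> [-1, 11, -4, 42] -> [6, 18, 3, 49] -> [6, 18, 3, 49] -> 2
  [25, 0, 18, -34, 24, -31, 24] -> [24, -31, 24, -34, 18, 0, 25] -> [31, -24, 31, -27, 25, 7, 32] -> [31, -24, -27, 25, 7, 32] -> 4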